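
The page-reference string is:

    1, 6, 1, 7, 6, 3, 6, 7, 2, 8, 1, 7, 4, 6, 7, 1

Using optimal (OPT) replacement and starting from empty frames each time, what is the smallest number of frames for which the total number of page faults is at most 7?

f=1: 16 faults
f=2: 11 faults
f=3: 9 faults
f=4: 7 faults
f=5: 7 faults
f=6: 7 faults
f=7: 7 faults
Smallest f with faults ≤ 7 is 4.

4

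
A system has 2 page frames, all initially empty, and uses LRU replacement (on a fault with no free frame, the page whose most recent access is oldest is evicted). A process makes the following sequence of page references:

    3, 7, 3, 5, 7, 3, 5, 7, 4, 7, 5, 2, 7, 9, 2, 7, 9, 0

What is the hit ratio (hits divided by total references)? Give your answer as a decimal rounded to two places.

0.11

3 → miss, frames {3}
7 → miss, frames {3,7}
3 → hit
5 → miss, evict 7, frames {3,5}
7 → miss, evict 3, frames {5,7}
3 → miss, evict 5, frames {7,3}
5 → miss, evict 7, frames {3,5}
7 → miss, evict 3, frames {5,7}
4 → miss, evict 5, frames {7,4}
7 → hit
5 → miss, evict 4, frames {7,5}
2 → miss, evict 7, frames {5,2}
7 → miss, evict 5, frames {2,7}
9 → miss, evict 2, frames {7,9}
2 → miss, evict 7, frames {9,2}
7 → miss, evict 9, frames {2,7}
9 → miss, evict 2, frames {7,9}
0 → miss, evict 7, frames {9,0}
Hits: 2 of 18 references → 2/18 = 0.1111.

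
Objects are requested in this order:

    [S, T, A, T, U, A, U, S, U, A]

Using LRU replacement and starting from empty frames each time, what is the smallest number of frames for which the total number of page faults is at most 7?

2

f=1: 10 faults
f=2: 7 faults
f=3: 5 faults
f=4: 4 faults
Smallest f with faults ≤ 7 is 2.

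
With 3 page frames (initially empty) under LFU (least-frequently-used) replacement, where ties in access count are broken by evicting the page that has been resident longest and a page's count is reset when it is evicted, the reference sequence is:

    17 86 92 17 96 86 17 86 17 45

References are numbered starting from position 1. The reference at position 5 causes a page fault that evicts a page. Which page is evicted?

pos 1: 17 → miss, frames (17)
pos 2: 86 → miss, frames (17 86)
pos 3: 92 → miss, frames (17 86 92)
pos 4: 17 → hit
pos 5: 96 → miss, evict 86, frames (17 92 96)
At position 5, page 86 is evicted.

86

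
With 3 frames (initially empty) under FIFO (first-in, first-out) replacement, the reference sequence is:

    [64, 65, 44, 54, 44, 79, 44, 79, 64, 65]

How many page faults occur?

7

64: miss, frames [64]
65: miss, frames [64, 65]
44: miss, frames [64, 65, 44]
54: miss, evict 64, frames [65, 44, 54]
44: hit
79: miss, evict 65, frames [44, 54, 79]
44: hit
79: hit
64: miss, evict 44, frames [54, 79, 64]
65: miss, evict 54, frames [79, 64, 65]
Page faults: 7.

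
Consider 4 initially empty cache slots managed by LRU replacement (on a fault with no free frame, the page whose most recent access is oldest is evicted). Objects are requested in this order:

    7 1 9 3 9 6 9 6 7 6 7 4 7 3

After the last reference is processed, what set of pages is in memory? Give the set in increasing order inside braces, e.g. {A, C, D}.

{3, 4, 6, 7}

7 -> fault, frames [7]
1 -> fault, frames [7, 1]
9 -> fault, frames [7, 1, 9]
3 -> fault, frames [7, 1, 9, 3]
9 -> hit
6 -> fault, evict 7, frames [1, 3, 9, 6]
9 -> hit
6 -> hit
7 -> fault, evict 1, frames [3, 9, 6, 7]
6 -> hit
7 -> hit
4 -> fault, evict 3, frames [9, 6, 7, 4]
7 -> hit
3 -> fault, evict 9, frames [6, 4, 7, 3]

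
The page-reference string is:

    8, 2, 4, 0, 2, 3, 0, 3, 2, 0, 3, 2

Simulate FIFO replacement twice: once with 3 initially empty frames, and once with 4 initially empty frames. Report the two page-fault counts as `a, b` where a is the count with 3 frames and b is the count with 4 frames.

6, 5

3 frames: F F F F . F . . F . . . → 6 faults.
4 frames: F F F F . F . . . . . . → 5 faults.
5 < 6: adding a frame reduced faults, as is typical.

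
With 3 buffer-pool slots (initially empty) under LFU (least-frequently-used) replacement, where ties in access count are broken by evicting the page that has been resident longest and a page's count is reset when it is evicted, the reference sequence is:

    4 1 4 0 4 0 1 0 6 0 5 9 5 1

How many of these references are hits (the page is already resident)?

4 → fault, frames [4]
1 → fault, frames [4, 1]
4 → hit
0 → fault, frames [4, 1, 0]
4 → hit
0 → hit
1 → hit
0 → hit
6 → fault, evict 1, frames [4, 0, 6]
0 → hit
5 → fault, evict 6, frames [4, 0, 5]
9 → fault, evict 5, frames [4, 0, 9]
5 → fault, evict 9, frames [4, 0, 5]
1 → fault, evict 5, frames [4, 0, 1]
Hits: 6.

6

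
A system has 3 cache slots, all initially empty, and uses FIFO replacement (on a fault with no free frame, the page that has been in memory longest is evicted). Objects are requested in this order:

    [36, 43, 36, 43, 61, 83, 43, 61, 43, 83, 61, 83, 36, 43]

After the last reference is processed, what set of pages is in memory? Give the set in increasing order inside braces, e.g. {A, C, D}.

{36, 43, 83}

36 → miss, frames {36}
43 → miss, frames {36,43}
36 → hit
43 → hit
61 → miss, frames {36,43,61}
83 → miss, evict 36, frames {43,61,83}
43 → hit
61 → hit
43 → hit
83 → hit
61 → hit
83 → hit
36 → miss, evict 43, frames {61,83,36}
43 → miss, evict 61, frames {83,36,43}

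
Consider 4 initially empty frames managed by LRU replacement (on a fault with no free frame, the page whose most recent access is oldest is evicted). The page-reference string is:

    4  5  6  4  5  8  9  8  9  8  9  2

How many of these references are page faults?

6

4: miss, frames [4]
5: miss, frames [4, 5]
6: miss, frames [4, 5, 6]
4: hit
5: hit
8: miss, frames [6, 4, 5, 8]
9: miss, evict 6, frames [4, 5, 8, 9]
8: hit
9: hit
8: hit
9: hit
2: miss, evict 4, frames [5, 8, 9, 2]
Page faults: 6.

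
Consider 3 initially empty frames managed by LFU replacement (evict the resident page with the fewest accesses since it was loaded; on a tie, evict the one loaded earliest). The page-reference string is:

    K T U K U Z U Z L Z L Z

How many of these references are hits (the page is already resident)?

K -> miss, frames [K]
T -> miss, frames [K, T]
U -> miss, frames [K, T, U]
K -> hit
U -> hit
Z -> miss, evict T, frames [K, U, Z]
U -> hit
Z -> hit
L -> miss, evict K, frames [U, Z, L]
Z -> hit
L -> hit
Z -> hit
Hits: 7.

7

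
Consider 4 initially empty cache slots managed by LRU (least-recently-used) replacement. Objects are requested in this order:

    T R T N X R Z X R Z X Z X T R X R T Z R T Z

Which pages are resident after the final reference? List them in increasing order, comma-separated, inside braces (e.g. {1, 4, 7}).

{R, T, X, Z}

T → fault, frames [T]
R → fault, frames [T, R]
T → hit
N → fault, frames [R, T, N]
X → fault, frames [R, T, N, X]
R → hit
Z → fault, evict T, frames [N, X, R, Z]
X → hit
R → hit
Z → hit
X → hit
Z → hit
X → hit
T → fault, evict N, frames [R, Z, X, T]
R → hit
X → hit
R → hit
T → hit
Z → hit
R → hit
T → hit
Z → hit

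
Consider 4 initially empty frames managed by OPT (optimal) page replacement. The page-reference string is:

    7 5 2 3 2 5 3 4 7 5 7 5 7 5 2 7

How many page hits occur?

11

7: miss, frames {7}
5: miss, frames {7,5}
2: miss, frames {7,5,2}
3: miss, frames {7,5,2,3}
2: hit
5: hit
3: hit
4: miss, evict 3, frames {7,5,2,4}
7: hit
5: hit
7: hit
5: hit
7: hit
5: hit
2: hit
7: hit
Hits: 11.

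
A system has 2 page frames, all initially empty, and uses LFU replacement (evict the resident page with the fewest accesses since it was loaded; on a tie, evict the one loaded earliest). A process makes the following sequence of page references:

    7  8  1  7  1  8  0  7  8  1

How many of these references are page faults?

7: fault, frames (7)
8: fault, frames (7 8)
1: fault, evict 7, frames (8 1)
7: fault, evict 8, frames (1 7)
1: hit
8: fault, evict 7, frames (1 8)
0: fault, evict 8, frames (1 0)
7: fault, evict 0, frames (1 7)
8: fault, evict 7, frames (1 8)
1: hit
Page faults: 8.

8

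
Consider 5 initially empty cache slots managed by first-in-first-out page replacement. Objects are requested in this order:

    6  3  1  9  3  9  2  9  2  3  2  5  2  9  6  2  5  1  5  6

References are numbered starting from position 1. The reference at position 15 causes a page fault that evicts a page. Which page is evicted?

3

pos 1: 6 → fault, frames [6]
pos 2: 3 → fault, frames [6, 3]
pos 3: 1 → fault, frames [6, 3, 1]
pos 4: 9 → fault, frames [6, 3, 1, 9]
pos 5: 3 → hit
pos 6: 9 → hit
pos 7: 2 → fault, frames [6, 3, 1, 9, 2]
pos 8: 9 → hit
pos 9: 2 → hit
pos 10: 3 → hit
pos 11: 2 → hit
pos 12: 5 → fault, evict 6, frames [3, 1, 9, 2, 5]
pos 13: 2 → hit
pos 14: 9 → hit
pos 15: 6 → fault, evict 3, frames [1, 9, 2, 5, 6]
At position 15, page 3 is evicted.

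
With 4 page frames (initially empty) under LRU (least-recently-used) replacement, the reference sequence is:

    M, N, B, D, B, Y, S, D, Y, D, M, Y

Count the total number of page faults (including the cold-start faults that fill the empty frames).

7

M -> fault, frames {M}
N -> fault, frames {M,N}
B -> fault, frames {M,N,B}
D -> fault, frames {M,N,B,D}
B -> hit
Y -> fault, evict M, frames {N,D,B,Y}
S -> fault, evict N, frames {D,B,Y,S}
D -> hit
Y -> hit
D -> hit
M -> fault, evict B, frames {S,Y,D,M}
Y -> hit
Page faults: 7.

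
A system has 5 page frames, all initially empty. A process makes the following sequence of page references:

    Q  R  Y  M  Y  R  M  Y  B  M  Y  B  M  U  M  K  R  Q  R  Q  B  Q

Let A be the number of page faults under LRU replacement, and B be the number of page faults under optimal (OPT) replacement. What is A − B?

Under LRU: F F F F . . . . F . . . . F . F F F . . F . → 10 faults.
Under OPT: F F F F . . . . F . . . . F . F . . . . . . → 7 faults.
A − B = 10 − 7 = 3.

3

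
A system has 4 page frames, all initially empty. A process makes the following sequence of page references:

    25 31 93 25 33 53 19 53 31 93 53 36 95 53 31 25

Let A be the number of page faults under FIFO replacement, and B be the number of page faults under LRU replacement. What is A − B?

Under FIFO: F F F . F F F . F F . F F F F F → 13 faults.
Under LRU: F F F . F F F . F F . F F . F F → 12 faults.
A − B = 13 − 12 = 1.

1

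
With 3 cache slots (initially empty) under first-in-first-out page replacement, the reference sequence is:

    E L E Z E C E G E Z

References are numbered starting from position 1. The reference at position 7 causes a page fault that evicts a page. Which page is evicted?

L

pos 1: E → fault, frames {E}
pos 2: L → fault, frames {E,L}
pos 3: E → hit
pos 4: Z → fault, frames {E,L,Z}
pos 5: E → hit
pos 6: C → fault, evict E, frames {L,Z,C}
pos 7: E → fault, evict L, frames {Z,C,E}
At position 7, page L is evicted.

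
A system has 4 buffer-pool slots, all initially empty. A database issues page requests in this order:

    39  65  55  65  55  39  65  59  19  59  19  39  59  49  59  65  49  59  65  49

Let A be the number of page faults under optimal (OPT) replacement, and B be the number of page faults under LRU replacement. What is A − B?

-1

Under OPT: F F F . . . . F F . . . . F . . . . . . → 6 faults.
Under LRU: F F F . . . . F F . . . . F . F . . . . → 7 faults.
A − B = 6 − 7 = -1.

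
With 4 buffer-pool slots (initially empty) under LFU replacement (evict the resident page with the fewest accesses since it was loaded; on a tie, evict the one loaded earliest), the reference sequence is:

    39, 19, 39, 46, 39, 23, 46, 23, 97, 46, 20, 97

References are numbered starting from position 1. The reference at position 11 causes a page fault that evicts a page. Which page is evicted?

pos 1: 39 -> fault, frames [39]
pos 2: 19 -> fault, frames [39, 19]
pos 3: 39 -> hit
pos 4: 46 -> fault, frames [39, 19, 46]
pos 5: 39 -> hit
pos 6: 23 -> fault, frames [39, 19, 46, 23]
pos 7: 46 -> hit
pos 8: 23 -> hit
pos 9: 97 -> fault, evict 19, frames [39, 46, 23, 97]
pos 10: 46 -> hit
pos 11: 20 -> fault, evict 97, frames [39, 46, 23, 20]
At position 11, page 97 is evicted.

97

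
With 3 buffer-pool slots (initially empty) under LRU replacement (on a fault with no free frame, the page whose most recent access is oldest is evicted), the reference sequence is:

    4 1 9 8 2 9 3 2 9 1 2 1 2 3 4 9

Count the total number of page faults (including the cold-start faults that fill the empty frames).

4 → miss, frames (4)
1 → miss, frames (4 1)
9 → miss, frames (4 1 9)
8 → miss, evict 4, frames (1 9 8)
2 → miss, evict 1, frames (9 8 2)
9 → hit
3 → miss, evict 8, frames (2 9 3)
2 → hit
9 → hit
1 → miss, evict 3, frames (2 9 1)
2 → hit
1 → hit
2 → hit
3 → miss, evict 9, frames (1 2 3)
4 → miss, evict 1, frames (2 3 4)
9 → miss, evict 2, frames (3 4 9)
Page faults: 10.

10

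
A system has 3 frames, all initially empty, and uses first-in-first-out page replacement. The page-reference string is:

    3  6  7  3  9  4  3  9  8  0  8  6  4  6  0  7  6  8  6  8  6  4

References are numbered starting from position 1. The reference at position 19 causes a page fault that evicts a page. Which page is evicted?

4

pos 1: 3: fault, frames {3}
pos 2: 6: fault, frames {3,6}
pos 3: 7: fault, frames {3,6,7}
pos 4: 3: hit
pos 5: 9: fault, evict 3, frames {6,7,9}
pos 6: 4: fault, evict 6, frames {7,9,4}
pos 7: 3: fault, evict 7, frames {9,4,3}
pos 8: 9: hit
pos 9: 8: fault, evict 9, frames {4,3,8}
pos 10: 0: fault, evict 4, frames {3,8,0}
pos 11: 8: hit
pos 12: 6: fault, evict 3, frames {8,0,6}
pos 13: 4: fault, evict 8, frames {0,6,4}
pos 14: 6: hit
pos 15: 0: hit
pos 16: 7: fault, evict 0, frames {6,4,7}
pos 17: 6: hit
pos 18: 8: fault, evict 6, frames {4,7,8}
pos 19: 6: fault, evict 4, frames {7,8,6}
At position 19, page 4 is evicted.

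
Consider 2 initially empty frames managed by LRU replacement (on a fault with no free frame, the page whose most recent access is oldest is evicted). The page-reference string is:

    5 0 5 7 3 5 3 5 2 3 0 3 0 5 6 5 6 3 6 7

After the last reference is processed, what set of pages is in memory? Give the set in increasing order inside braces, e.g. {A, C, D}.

{6, 7}

5 -> miss, frames [5]
0 -> miss, frames [5, 0]
5 -> hit
7 -> miss, evict 0, frames [5, 7]
3 -> miss, evict 5, frames [7, 3]
5 -> miss, evict 7, frames [3, 5]
3 -> hit
5 -> hit
2 -> miss, evict 3, frames [5, 2]
3 -> miss, evict 5, frames [2, 3]
0 -> miss, evict 2, frames [3, 0]
3 -> hit
0 -> hit
5 -> miss, evict 3, frames [0, 5]
6 -> miss, evict 0, frames [5, 6]
5 -> hit
6 -> hit
3 -> miss, evict 5, frames [6, 3]
6 -> hit
7 -> miss, evict 3, frames [6, 7]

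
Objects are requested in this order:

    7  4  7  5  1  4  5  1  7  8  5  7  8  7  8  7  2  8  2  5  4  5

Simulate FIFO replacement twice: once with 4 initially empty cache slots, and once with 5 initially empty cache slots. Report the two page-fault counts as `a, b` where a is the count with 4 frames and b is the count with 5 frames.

9, 6

4 frames: F F . F F . . . . F . F . . . . F . . F F . → 9 faults.
5 frames: F F . F F . . . . F . . . . . . F . . . . . → 6 faults.
6 < 9: adding a frame reduced faults, as is typical.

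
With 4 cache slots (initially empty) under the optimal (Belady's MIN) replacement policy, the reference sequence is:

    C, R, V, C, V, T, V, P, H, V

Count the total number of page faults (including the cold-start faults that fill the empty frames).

6

C → fault, frames (C)
R → fault, frames (C R)
V → fault, frames (C R V)
C → hit
V → hit
T → fault, frames (C R V T)
V → hit
P → fault, evict T, frames (C R V P)
H → fault, evict P, frames (C R V H)
V → hit
Page faults: 6.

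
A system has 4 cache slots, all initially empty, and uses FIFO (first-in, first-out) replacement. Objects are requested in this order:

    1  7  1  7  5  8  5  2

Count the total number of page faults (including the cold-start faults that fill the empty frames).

1: fault, frames (1)
7: fault, frames (1 7)
1: hit
7: hit
5: fault, frames (1 7 5)
8: fault, frames (1 7 5 8)
5: hit
2: fault, evict 1, frames (7 5 8 2)
Page faults: 5.

5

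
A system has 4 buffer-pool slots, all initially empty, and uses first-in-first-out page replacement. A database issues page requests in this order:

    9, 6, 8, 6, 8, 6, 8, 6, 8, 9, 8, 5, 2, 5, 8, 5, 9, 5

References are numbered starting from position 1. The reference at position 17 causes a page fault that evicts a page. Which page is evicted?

6

pos 1: 9 → miss, frames {9}
pos 2: 6 → miss, frames {9,6}
pos 3: 8 → miss, frames {9,6,8}
pos 4: 6 → hit
pos 5: 8 → hit
pos 6: 6 → hit
pos 7: 8 → hit
pos 8: 6 → hit
pos 9: 8 → hit
pos 10: 9 → hit
pos 11: 8 → hit
pos 12: 5 → miss, frames {9,6,8,5}
pos 13: 2 → miss, evict 9, frames {6,8,5,2}
pos 14: 5 → hit
pos 15: 8 → hit
pos 16: 5 → hit
pos 17: 9 → miss, evict 6, frames {8,5,2,9}
At position 17, page 6 is evicted.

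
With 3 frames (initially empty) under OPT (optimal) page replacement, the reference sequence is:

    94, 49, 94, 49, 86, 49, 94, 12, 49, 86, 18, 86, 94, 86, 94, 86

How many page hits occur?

10

94 -> fault, frames (94)
49 -> fault, frames (94 49)
94 -> hit
49 -> hit
86 -> fault, frames (94 49 86)
49 -> hit
94 -> hit
12 -> fault, evict 94, frames (49 86 12)
49 -> hit
86 -> hit
18 -> fault, evict 12, frames (49 86 18)
86 -> hit
94 -> fault, evict 18, frames (49 86 94)
86 -> hit
94 -> hit
86 -> hit
Hits: 10.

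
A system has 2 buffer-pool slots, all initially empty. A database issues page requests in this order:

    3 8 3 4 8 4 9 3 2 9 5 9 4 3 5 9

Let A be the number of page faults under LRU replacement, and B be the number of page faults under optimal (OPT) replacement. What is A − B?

Under LRU: F F . F F . F F F F F . F F F F → 13 faults.
Under OPT: F F . F . . F F F . F . F F . F → 10 faults.
A − B = 13 − 10 = 3.

3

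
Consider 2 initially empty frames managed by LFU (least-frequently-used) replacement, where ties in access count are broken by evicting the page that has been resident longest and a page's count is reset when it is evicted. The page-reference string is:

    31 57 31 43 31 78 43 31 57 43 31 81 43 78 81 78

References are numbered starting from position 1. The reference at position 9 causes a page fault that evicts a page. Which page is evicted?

pos 1: 31: miss, frames (31)
pos 2: 57: miss, frames (31 57)
pos 3: 31: hit
pos 4: 43: miss, evict 57, frames (31 43)
pos 5: 31: hit
pos 6: 78: miss, evict 43, frames (31 78)
pos 7: 43: miss, evict 78, frames (31 43)
pos 8: 31: hit
pos 9: 57: miss, evict 43, frames (31 57)
At position 9, page 43 is evicted.

43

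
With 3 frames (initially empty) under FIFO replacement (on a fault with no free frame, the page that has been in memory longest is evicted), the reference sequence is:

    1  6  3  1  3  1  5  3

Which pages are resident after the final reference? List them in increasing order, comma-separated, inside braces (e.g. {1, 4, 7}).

{3, 5, 6}

1: miss, frames {1}
6: miss, frames {1,6}
3: miss, frames {1,6,3}
1: hit
3: hit
1: hit
5: miss, evict 1, frames {6,3,5}
3: hit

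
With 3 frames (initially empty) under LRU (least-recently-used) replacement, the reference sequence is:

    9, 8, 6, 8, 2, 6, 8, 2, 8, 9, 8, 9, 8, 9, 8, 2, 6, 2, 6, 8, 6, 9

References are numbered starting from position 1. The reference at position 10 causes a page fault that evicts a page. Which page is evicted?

6

pos 1: 9 → miss, frames [9]
pos 2: 8 → miss, frames [9, 8]
pos 3: 6 → miss, frames [9, 8, 6]
pos 4: 8 → hit
pos 5: 2 → miss, evict 9, frames [6, 8, 2]
pos 6: 6 → hit
pos 7: 8 → hit
pos 8: 2 → hit
pos 9: 8 → hit
pos 10: 9 → miss, evict 6, frames [2, 8, 9]
At position 10, page 6 is evicted.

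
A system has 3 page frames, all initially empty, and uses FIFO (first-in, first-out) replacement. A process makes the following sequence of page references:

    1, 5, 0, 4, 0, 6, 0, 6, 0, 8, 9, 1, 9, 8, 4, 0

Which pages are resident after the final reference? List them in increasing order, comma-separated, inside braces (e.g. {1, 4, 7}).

{0, 1, 4}

1 → miss, frames (1)
5 → miss, frames (1 5)
0 → miss, frames (1 5 0)
4 → miss, evict 1, frames (5 0 4)
0 → hit
6 → miss, evict 5, frames (0 4 6)
0 → hit
6 → hit
0 → hit
8 → miss, evict 0, frames (4 6 8)
9 → miss, evict 4, frames (6 8 9)
1 → miss, evict 6, frames (8 9 1)
9 → hit
8 → hit
4 → miss, evict 8, frames (9 1 4)
0 → miss, evict 9, frames (1 4 0)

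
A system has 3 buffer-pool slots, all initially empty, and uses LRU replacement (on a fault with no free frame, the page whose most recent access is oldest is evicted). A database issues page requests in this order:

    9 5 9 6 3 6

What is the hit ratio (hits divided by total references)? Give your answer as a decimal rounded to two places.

9 → fault, frames [9]
5 → fault, frames [9, 5]
9 → hit
6 → fault, frames [5, 9, 6]
3 → fault, evict 5, frames [9, 6, 3]
6 → hit
Hits: 2 of 6 references → 2/6 = 0.3333.

0.33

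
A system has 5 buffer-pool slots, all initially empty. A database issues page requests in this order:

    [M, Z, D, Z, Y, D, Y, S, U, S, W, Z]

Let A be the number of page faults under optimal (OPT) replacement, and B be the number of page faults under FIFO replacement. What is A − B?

-1

Under OPT: F F F . F . . F F . F . → 7 faults.
Under FIFO: F F F . F . . F F . F F → 8 faults.
A − B = 7 − 8 = -1.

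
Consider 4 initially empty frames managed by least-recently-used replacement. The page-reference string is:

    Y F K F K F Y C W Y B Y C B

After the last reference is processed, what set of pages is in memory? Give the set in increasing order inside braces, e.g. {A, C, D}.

Y: miss, frames [Y]
F: miss, frames [Y, F]
K: miss, frames [Y, F, K]
F: hit
K: hit
F: hit
Y: hit
C: miss, frames [K, F, Y, C]
W: miss, evict K, frames [F, Y, C, W]
Y: hit
B: miss, evict F, frames [C, W, Y, B]
Y: hit
C: hit
B: hit

{B, C, W, Y}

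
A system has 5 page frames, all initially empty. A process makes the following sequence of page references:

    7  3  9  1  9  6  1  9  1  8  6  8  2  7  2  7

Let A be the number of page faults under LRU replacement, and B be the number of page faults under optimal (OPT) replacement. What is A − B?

Under LRU: F F F F . F . . . F . . F F . . → 8 faults.
Under OPT: F F F F . F . . . F . . F . . . → 7 faults.
A − B = 8 − 7 = 1.

1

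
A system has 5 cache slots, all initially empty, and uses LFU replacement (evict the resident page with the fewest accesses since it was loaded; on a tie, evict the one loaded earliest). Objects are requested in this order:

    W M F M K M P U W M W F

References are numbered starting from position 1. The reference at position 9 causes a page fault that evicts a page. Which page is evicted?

F

pos 1: W -> miss, frames [W]
pos 2: M -> miss, frames [W, M]
pos 3: F -> miss, frames [W, M, F]
pos 4: M -> hit
pos 5: K -> miss, frames [W, M, F, K]
pos 6: M -> hit
pos 7: P -> miss, frames [W, M, F, K, P]
pos 8: U -> miss, evict W, frames [M, F, K, P, U]
pos 9: W -> miss, evict F, frames [M, K, P, U, W]
At position 9, page F is evicted.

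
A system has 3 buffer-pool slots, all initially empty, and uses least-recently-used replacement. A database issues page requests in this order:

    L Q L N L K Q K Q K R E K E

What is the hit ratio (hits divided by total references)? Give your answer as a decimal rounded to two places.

0.50

L: fault, frames [L]
Q: fault, frames [L, Q]
L: hit
N: fault, frames [Q, L, N]
L: hit
K: fault, evict Q, frames [N, L, K]
Q: fault, evict N, frames [L, K, Q]
K: hit
Q: hit
K: hit
R: fault, evict L, frames [Q, K, R]
E: fault, evict Q, frames [K, R, E]
K: hit
E: hit
Hits: 7 of 14 references → 7/14 = 0.5000.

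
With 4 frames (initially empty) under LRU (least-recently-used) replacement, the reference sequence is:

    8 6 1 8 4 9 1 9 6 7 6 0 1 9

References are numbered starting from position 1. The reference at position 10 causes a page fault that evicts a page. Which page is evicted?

pos 1: 8 -> miss, frames [8]
pos 2: 6 -> miss, frames [8, 6]
pos 3: 1 -> miss, frames [8, 6, 1]
pos 4: 8 -> hit
pos 5: 4 -> miss, frames [6, 1, 8, 4]
pos 6: 9 -> miss, evict 6, frames [1, 8, 4, 9]
pos 7: 1 -> hit
pos 8: 9 -> hit
pos 9: 6 -> miss, evict 8, frames [4, 1, 9, 6]
pos 10: 7 -> miss, evict 4, frames [1, 9, 6, 7]
At position 10, page 4 is evicted.

4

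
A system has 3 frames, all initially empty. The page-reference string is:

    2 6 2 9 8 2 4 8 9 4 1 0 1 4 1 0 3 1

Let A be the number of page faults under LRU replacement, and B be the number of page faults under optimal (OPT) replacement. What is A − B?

Under LRU: F F . F F . F . F . F F . . . . F . → 9 faults.
Under OPT: F F . F F . F . . . F F . . . . F . → 8 faults.
A − B = 9 − 8 = 1.

1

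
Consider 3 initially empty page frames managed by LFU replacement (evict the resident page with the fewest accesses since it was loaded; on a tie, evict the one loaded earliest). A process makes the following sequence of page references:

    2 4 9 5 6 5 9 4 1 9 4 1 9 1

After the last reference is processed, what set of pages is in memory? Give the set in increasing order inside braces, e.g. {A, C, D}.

2 -> miss, frames (2)
4 -> miss, frames (2 4)
9 -> miss, frames (2 4 9)
5 -> miss, evict 2, frames (4 9 5)
6 -> miss, evict 4, frames (9 5 6)
5 -> hit
9 -> hit
4 -> miss, evict 6, frames (9 5 4)
1 -> miss, evict 4, frames (9 5 1)
9 -> hit
4 -> miss, evict 1, frames (9 5 4)
1 -> miss, evict 4, frames (9 5 1)
9 -> hit
1 -> hit

{1, 5, 9}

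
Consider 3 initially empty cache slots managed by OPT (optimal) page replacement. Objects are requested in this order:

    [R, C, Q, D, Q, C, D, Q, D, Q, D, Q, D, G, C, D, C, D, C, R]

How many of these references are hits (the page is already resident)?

14

R: fault, frames (R)
C: fault, frames (R C)
Q: fault, frames (R C Q)
D: fault, evict R, frames (C Q D)
Q: hit
C: hit
D: hit
Q: hit
D: hit
Q: hit
D: hit
Q: hit
D: hit
G: fault, evict Q, frames (C D G)
C: hit
D: hit
C: hit
D: hit
C: hit
R: fault, evict G, frames (C D R)
Hits: 14.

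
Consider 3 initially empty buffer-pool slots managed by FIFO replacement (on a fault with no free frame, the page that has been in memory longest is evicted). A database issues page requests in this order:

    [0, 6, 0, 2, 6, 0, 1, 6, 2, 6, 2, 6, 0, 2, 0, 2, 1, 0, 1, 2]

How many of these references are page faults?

0 → miss, frames {0}
6 → miss, frames {0,6}
0 → hit
2 → miss, frames {0,6,2}
6 → hit
0 → hit
1 → miss, evict 0, frames {6,2,1}
6 → hit
2 → hit
6 → hit
2 → hit
6 → hit
0 → miss, evict 6, frames {2,1,0}
2 → hit
0 → hit
2 → hit
1 → hit
0 → hit
1 → hit
2 → hit
Page faults: 5.

5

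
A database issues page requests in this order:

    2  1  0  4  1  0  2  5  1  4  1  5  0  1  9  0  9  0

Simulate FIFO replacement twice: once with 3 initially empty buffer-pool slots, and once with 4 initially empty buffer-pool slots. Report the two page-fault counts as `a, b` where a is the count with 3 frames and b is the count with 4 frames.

10, 6

3 frames: F F F F . . F F F F . . F . F . . . → 10 faults.
4 frames: F F F F . . . F . . . . . . F . . . → 6 faults.
6 < 10: adding a frame reduced faults, as is typical.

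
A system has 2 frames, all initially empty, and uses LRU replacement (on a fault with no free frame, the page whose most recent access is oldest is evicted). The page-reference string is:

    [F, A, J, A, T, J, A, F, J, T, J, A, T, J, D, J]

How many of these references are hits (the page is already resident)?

3

F -> miss, frames (F)
A -> miss, frames (F A)
J -> miss, evict F, frames (A J)
A -> hit
T -> miss, evict J, frames (A T)
J -> miss, evict A, frames (T J)
A -> miss, evict T, frames (J A)
F -> miss, evict J, frames (A F)
J -> miss, evict A, frames (F J)
T -> miss, evict F, frames (J T)
J -> hit
A -> miss, evict T, frames (J A)
T -> miss, evict J, frames (A T)
J -> miss, evict A, frames (T J)
D -> miss, evict T, frames (J D)
J -> hit
Hits: 3.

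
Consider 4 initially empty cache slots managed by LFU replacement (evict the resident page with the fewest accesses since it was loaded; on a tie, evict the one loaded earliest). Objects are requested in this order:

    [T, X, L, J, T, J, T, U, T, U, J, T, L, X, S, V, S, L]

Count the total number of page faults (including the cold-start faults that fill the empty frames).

T -> miss, frames {T}
X -> miss, frames {T,X}
L -> miss, frames {T,X,L}
J -> miss, frames {T,X,L,J}
T -> hit
J -> hit
T -> hit
U -> miss, evict X, frames {T,L,J,U}
T -> hit
U -> hit
J -> hit
T -> hit
L -> hit
X -> miss, evict L, frames {T,J,U,X}
S -> miss, evict X, frames {T,J,U,S}
V -> miss, evict S, frames {T,J,U,V}
S -> miss, evict V, frames {T,J,U,S}
L -> miss, evict S, frames {T,J,U,L}
Page faults: 10.

10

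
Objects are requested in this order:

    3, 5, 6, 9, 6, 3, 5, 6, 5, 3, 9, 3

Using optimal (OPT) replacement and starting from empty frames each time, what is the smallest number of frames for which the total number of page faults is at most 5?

f=1: 12 faults
f=2: 8 faults
f=3: 6 faults
f=4: 4 faults
Smallest f with faults ≤ 5 is 4.

4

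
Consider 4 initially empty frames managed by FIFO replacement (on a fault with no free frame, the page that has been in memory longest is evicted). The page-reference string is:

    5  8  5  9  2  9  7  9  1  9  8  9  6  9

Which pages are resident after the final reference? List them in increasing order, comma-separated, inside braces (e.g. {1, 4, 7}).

{1, 6, 8, 9}

5: miss, frames (5)
8: miss, frames (5 8)
5: hit
9: miss, frames (5 8 9)
2: miss, frames (5 8 9 2)
9: hit
7: miss, evict 5, frames (8 9 2 7)
9: hit
1: miss, evict 8, frames (9 2 7 1)
9: hit
8: miss, evict 9, frames (2 7 1 8)
9: miss, evict 2, frames (7 1 8 9)
6: miss, evict 7, frames (1 8 9 6)
9: hit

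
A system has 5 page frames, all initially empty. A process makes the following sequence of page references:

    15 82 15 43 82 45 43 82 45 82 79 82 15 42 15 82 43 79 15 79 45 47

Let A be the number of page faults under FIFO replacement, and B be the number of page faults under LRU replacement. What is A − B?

2

Under FIFO: F F . F . F . . . . F . . F F F F . . . F F → 11 faults.
Under LRU: F F . F . F . . . . F . . F . . F . . . F F → 9 faults.
A − B = 11 − 9 = 2.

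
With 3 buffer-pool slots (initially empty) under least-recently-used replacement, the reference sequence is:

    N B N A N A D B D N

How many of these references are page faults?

N -> fault, frames [N]
B -> fault, frames [N, B]
N -> hit
A -> fault, frames [B, N, A]
N -> hit
A -> hit
D -> fault, evict B, frames [N, A, D]
B -> fault, evict N, frames [A, D, B]
D -> hit
N -> fault, evict A, frames [B, D, N]
Page faults: 6.

6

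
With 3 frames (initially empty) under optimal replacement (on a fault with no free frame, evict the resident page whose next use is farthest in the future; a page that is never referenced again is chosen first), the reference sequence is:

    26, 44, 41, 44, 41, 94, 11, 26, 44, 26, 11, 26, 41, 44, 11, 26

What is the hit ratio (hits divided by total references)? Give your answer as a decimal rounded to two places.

0.56

26 → miss, frames {26}
44 → miss, frames {26,44}
41 → miss, frames {26,44,41}
44 → hit
41 → hit
94 → miss, evict 41, frames {26,44,94}
11 → miss, evict 94, frames {26,44,11}
26 → hit
44 → hit
26 → hit
11 → hit
26 → hit
41 → miss, evict 26, frames {44,11,41}
44 → hit
11 → hit
26 → miss, evict 41, frames {44,11,26}
Hits: 9 of 16 references → 9/16 = 0.5625.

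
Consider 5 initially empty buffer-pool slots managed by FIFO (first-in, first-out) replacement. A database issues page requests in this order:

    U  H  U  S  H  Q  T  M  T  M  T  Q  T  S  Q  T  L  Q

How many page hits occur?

U -> fault, frames {U}
H -> fault, frames {U,H}
U -> hit
S -> fault, frames {U,H,S}
H -> hit
Q -> fault, frames {U,H,S,Q}
T -> fault, frames {U,H,S,Q,T}
M -> fault, evict U, frames {H,S,Q,T,M}
T -> hit
M -> hit
T -> hit
Q -> hit
T -> hit
S -> hit
Q -> hit
T -> hit
L -> fault, evict H, frames {S,Q,T,M,L}
Q -> hit
Hits: 11.

11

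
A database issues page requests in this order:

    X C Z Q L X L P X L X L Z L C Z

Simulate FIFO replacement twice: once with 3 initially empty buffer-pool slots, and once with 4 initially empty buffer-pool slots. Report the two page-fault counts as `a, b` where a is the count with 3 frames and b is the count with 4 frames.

3 frames: F F F F F F . F . . . . F F F . → 10 faults.
4 frames: F F F F F F . F . . . . F . F . → 9 faults.
9 < 10: adding a frame reduced faults, as is typical.

10, 9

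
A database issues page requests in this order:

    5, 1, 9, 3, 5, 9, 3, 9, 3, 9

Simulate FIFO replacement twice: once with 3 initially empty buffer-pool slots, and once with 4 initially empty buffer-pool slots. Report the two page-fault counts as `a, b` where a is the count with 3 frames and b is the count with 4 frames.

5, 4

3 frames: F F F F F . . . . . → 5 faults.
4 frames: F F F F . . . . . . → 4 faults.
4 < 5: adding a frame reduced faults, as is typical.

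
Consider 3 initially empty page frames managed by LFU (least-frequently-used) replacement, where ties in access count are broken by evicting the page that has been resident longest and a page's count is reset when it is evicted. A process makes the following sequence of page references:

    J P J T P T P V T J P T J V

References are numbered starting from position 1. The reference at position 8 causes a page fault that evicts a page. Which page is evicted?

J

pos 1: J -> miss, frames [J]
pos 2: P -> miss, frames [J, P]
pos 3: J -> hit
pos 4: T -> miss, frames [J, P, T]
pos 5: P -> hit
pos 6: T -> hit
pos 7: P -> hit
pos 8: V -> miss, evict J, frames [P, T, V]
At position 8, page J is evicted.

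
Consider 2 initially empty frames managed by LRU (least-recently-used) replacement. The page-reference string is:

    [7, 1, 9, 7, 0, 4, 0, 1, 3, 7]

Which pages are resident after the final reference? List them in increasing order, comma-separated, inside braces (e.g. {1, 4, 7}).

{3, 7}

7 → miss, frames [7]
1 → miss, frames [7, 1]
9 → miss, evict 7, frames [1, 9]
7 → miss, evict 1, frames [9, 7]
0 → miss, evict 9, frames [7, 0]
4 → miss, evict 7, frames [0, 4]
0 → hit
1 → miss, evict 4, frames [0, 1]
3 → miss, evict 0, frames [1, 3]
7 → miss, evict 1, frames [3, 7]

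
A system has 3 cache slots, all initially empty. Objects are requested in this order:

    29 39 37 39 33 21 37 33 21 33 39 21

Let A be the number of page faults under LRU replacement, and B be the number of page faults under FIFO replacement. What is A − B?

Under LRU: F F F . F F F . . . F . → 7 faults.
Under FIFO: F F F . F F . . . . F . → 6 faults.
A − B = 7 − 6 = 1.

1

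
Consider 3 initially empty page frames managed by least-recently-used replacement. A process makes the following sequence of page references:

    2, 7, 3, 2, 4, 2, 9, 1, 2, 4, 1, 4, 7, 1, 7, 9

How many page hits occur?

2 -> miss, frames {2}
7 -> miss, frames {2,7}
3 -> miss, frames {2,7,3}
2 -> hit
4 -> miss, evict 7, frames {3,2,4}
2 -> hit
9 -> miss, evict 3, frames {4,2,9}
1 -> miss, evict 4, frames {2,9,1}
2 -> hit
4 -> miss, evict 9, frames {1,2,4}
1 -> hit
4 -> hit
7 -> miss, evict 2, frames {1,4,7}
1 -> hit
7 -> hit
9 -> miss, evict 4, frames {1,7,9}
Hits: 7.

7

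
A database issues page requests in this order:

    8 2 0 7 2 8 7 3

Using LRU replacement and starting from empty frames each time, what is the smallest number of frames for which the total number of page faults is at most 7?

3

f=1: 8 faults
f=2: 8 faults
f=3: 6 faults
f=4: 5 faults
f=5: 5 faults
Smallest f with faults ≤ 7 is 3.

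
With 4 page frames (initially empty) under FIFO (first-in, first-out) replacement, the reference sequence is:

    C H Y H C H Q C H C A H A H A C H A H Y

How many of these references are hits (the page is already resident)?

12

C -> miss, frames {C}
H -> miss, frames {C,H}
Y -> miss, frames {C,H,Y}
H -> hit
C -> hit
H -> hit
Q -> miss, frames {C,H,Y,Q}
C -> hit
H -> hit
C -> hit
A -> miss, evict C, frames {H,Y,Q,A}
H -> hit
A -> hit
H -> hit
A -> hit
C -> miss, evict H, frames {Y,Q,A,C}
H -> miss, evict Y, frames {Q,A,C,H}
A -> hit
H -> hit
Y -> miss, evict Q, frames {A,C,H,Y}
Hits: 12.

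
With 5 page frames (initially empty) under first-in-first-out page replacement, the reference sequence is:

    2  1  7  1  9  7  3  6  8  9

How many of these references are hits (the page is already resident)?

3

2: miss, frames (2)
1: miss, frames (2 1)
7: miss, frames (2 1 7)
1: hit
9: miss, frames (2 1 7 9)
7: hit
3: miss, frames (2 1 7 9 3)
6: miss, evict 2, frames (1 7 9 3 6)
8: miss, evict 1, frames (7 9 3 6 8)
9: hit
Hits: 3.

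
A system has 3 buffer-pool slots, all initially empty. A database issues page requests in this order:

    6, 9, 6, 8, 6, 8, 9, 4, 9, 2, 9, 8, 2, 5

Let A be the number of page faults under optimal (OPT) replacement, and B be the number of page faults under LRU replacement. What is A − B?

Under OPT: F F . F . . . F . F . . . F → 6 faults.
Under LRU: F F . F . . . F . F . F . F → 7 faults.
A − B = 6 − 7 = -1.

-1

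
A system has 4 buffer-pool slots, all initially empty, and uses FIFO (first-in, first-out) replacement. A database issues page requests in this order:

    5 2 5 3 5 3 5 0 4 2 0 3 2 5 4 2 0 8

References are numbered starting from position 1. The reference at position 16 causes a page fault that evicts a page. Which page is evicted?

pos 1: 5 → miss, frames (5)
pos 2: 2 → miss, frames (5 2)
pos 3: 5 → hit
pos 4: 3 → miss, frames (5 2 3)
pos 5: 5 → hit
pos 6: 3 → hit
pos 7: 5 → hit
pos 8: 0 → miss, frames (5 2 3 0)
pos 9: 4 → miss, evict 5, frames (2 3 0 4)
pos 10: 2 → hit
pos 11: 0 → hit
pos 12: 3 → hit
pos 13: 2 → hit
pos 14: 5 → miss, evict 2, frames (3 0 4 5)
pos 15: 4 → hit
pos 16: 2 → miss, evict 3, frames (0 4 5 2)
At position 16, page 3 is evicted.

3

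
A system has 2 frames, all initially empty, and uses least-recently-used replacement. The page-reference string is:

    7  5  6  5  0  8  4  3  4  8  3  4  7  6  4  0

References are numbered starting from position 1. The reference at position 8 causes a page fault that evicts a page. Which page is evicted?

8

pos 1: 7 → miss, frames [7]
pos 2: 5 → miss, frames [7, 5]
pos 3: 6 → miss, evict 7, frames [5, 6]
pos 4: 5 → hit
pos 5: 0 → miss, evict 6, frames [5, 0]
pos 6: 8 → miss, evict 5, frames [0, 8]
pos 7: 4 → miss, evict 0, frames [8, 4]
pos 8: 3 → miss, evict 8, frames [4, 3]
At position 8, page 8 is evicted.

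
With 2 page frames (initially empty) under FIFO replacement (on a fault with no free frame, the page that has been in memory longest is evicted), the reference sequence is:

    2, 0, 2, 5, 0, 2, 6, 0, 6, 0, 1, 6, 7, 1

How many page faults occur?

2: miss, frames [2]
0: miss, frames [2, 0]
2: hit
5: miss, evict 2, frames [0, 5]
0: hit
2: miss, evict 0, frames [5, 2]
6: miss, evict 5, frames [2, 6]
0: miss, evict 2, frames [6, 0]
6: hit
0: hit
1: miss, evict 6, frames [0, 1]
6: miss, evict 0, frames [1, 6]
7: miss, evict 1, frames [6, 7]
1: miss, evict 6, frames [7, 1]
Page faults: 10.

10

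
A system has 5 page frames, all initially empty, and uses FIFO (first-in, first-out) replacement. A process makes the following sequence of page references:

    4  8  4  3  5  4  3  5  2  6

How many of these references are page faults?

4: miss, frames [4]
8: miss, frames [4, 8]
4: hit
3: miss, frames [4, 8, 3]
5: miss, frames [4, 8, 3, 5]
4: hit
3: hit
5: hit
2: miss, frames [4, 8, 3, 5, 2]
6: miss, evict 4, frames [8, 3, 5, 2, 6]
Page faults: 6.

6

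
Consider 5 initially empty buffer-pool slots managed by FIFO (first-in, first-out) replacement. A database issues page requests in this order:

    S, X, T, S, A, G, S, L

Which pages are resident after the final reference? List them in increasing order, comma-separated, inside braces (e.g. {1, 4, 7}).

{A, G, L, T, X}

S -> miss, frames (S)
X -> miss, frames (S X)
T -> miss, frames (S X T)
S -> hit
A -> miss, frames (S X T A)
G -> miss, frames (S X T A G)
S -> hit
L -> miss, evict S, frames (X T A G L)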